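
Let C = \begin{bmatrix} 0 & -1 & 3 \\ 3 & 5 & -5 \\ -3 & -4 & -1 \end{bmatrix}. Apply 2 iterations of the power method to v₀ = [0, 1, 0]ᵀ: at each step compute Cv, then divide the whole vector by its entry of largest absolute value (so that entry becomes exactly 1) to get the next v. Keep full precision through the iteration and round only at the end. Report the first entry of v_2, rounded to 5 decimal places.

Cv0 = (-1.000000, 5.000000, -4.000000); divide by 5.000000 → v1 = (-0.200000, 1.000000, -0.800000)
Cv1 = (-3.400000, 8.400000, -2.600000); divide by 8.400000 → v2 = (-0.404762, 1.000000, -0.309524)
Requested entry of v2: -17/42 = -0.40476

-0.40476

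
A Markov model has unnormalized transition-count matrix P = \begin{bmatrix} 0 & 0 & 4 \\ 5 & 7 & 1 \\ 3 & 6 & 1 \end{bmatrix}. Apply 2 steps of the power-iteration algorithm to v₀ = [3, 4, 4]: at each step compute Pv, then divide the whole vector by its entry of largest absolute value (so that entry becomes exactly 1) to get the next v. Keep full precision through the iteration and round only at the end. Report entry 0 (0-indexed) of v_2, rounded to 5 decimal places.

0.33184

Pv0 = (16.000000, 47.000000, 37.000000); divide by 47.000000 → v1 = (0.340426, 1.000000, 0.787234)
Pv1 = (3.148936, 9.489362, 7.808511); divide by 9.489362 → v2 = (0.331839, 1.000000, 0.822870)
Requested entry of v2: 148/446 = 0.33184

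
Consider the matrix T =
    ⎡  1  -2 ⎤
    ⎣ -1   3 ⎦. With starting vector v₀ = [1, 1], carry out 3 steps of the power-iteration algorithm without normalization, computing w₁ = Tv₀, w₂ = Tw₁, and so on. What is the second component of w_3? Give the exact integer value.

w1 = Tv₀ = (-1, 2)
w2 = Tw1 = (-5, 7)
w3 = Tw2 = (-19, 26)
The requested component of w3 is 26.

26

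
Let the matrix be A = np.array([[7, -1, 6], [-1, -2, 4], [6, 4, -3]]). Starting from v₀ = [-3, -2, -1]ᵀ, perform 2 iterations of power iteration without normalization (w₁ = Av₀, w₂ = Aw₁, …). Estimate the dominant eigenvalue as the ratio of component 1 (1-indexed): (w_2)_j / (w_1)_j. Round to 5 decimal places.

w1 = Av₀ = (-25, 3, -23)
w2 = Aw1 = (-316, -73, -69)
Ratio at component: -316 / -25 = 12.64000

λ ≈ 12.64000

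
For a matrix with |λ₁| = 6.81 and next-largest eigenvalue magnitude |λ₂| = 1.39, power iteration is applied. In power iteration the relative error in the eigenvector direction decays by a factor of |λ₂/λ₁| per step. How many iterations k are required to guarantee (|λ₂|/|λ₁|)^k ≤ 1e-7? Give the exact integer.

11

|λ₂/λ₁| = 1.39/6.81 = 0.20411
Need k ≥ ln(1e-7) / ln(0.20411) = -16.1181 / -1.5891 ≈ 10.143
Smallest integer k satisfying the bound: 11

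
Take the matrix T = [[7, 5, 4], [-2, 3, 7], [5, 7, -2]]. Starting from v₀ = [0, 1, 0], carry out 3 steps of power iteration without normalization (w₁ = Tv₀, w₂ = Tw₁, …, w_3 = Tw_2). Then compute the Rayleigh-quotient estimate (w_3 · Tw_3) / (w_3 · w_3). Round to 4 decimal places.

w1 = Tv₀ = (7·0 + 5·1 + 4·0; (-2)·0 + 3·1 + 7·0; 5·0 + 7·1 + (-2)·0) = (5, 3, 7)
w2 = Tw1 = (7·5 + 5·3 + 4·7; (-2)·5 + 3·3 + 7·7; 5·5 + 7·3 + (-2)·7) = (78, 48, 32)
w3 = Tw2 = (914, 212, 662)
Tw3 = (10106, 3442, 4730)
w3·Tw3 = 914·10106 + 212·3442 + 662·4730 = 13097848; w3·w3 = 914·914 + 212·212 + 662·662 = 1318584
λ ≈ 13097848/1318584 = 9.9333

9.9333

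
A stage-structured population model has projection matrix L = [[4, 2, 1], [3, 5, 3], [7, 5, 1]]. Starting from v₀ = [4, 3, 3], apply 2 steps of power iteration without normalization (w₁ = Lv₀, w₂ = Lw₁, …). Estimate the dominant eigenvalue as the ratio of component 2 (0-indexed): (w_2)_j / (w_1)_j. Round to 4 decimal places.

8.7174

w1 = Lv₀ = (4·4 + 2·3 + 1·3; 3·4 + 5·3 + 3·3; 7·4 + 5·3 + 1·3) = (25, 36, 46)
w2 = Lw1 = (4·25 + 2·36 + 1·46; 3·25 + 5·36 + 3·46; 7·25 + 5·36 + 1·46) = (218, 393, 401)
Ratio at component: 401 / 46 = 8.7174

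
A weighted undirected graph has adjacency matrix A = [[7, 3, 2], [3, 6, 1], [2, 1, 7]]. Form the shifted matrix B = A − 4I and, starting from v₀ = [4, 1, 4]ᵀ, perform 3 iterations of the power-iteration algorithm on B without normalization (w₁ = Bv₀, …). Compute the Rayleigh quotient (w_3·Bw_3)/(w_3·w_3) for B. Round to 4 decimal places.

B = A − 4I has rows (3, 3, 2); (3, 2, 1); (2, 1, 3)
w1 = Bv₀ = (3·4 + 3·1 + 2·4; 3·4 + 2·1 + 1·4; 2·4 + 1·1 + 3·4) = (23, 18, 21)
w2 = Bw1 = (3·23 + 3·18 + 2·21; 3·23 + 2·18 + 1·21; 2·23 + 1·18 + 3·21) = (165, 126, 127)
w3 = Bw2 = (1127, 874, 837)
Bw3 = (7677, 5966, 5639)
w3·Bw3 = 18586106; w3·w3 = 2734574; μ ≈ 18586106/2734574 = 6.7967

μ ≈ 6.7967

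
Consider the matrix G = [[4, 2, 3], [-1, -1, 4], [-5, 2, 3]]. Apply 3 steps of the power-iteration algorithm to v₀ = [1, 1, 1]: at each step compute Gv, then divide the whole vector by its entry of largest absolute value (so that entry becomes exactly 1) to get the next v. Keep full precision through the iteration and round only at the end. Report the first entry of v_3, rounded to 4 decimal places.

-0.0435

Gv0 = (9.00000, 2.00000, 0.00000); divide by 9.00000 → v1 = (1.00000, 0.22222, 0.00000)
Gv1 = (4.44444, -1.22222, -4.55556); divide by -4.55556 → v2 = (-0.97561, 0.26829, 1.00000)
Gv2 = (-0.36585, 4.70732, 8.41463); divide by 8.41463 → v3 = (-0.04348, 0.55942, 1.00000)
Requested entry of v3: 15/-345 = -0.0435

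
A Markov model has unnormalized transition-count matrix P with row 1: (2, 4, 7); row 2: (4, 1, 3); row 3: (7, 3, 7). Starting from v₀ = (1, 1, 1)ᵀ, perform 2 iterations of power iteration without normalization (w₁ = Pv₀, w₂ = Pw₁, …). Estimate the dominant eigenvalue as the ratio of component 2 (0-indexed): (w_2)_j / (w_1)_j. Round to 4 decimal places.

λ ≈ 13.7647

w1 = Pv₀ = (2·1 + 4·1 + 7·1; 4·1 + 1·1 + 3·1; 7·1 + 3·1 + 7·1) = (13, 8, 17)
w2 = Pw1 = (2·13 + 4·8 + 7·17; 4·13 + 1·8 + 3·17; 7·13 + 3·8 + 7·17) = (177, 111, 234)
Ratio at component: 234 / 17 = 13.7647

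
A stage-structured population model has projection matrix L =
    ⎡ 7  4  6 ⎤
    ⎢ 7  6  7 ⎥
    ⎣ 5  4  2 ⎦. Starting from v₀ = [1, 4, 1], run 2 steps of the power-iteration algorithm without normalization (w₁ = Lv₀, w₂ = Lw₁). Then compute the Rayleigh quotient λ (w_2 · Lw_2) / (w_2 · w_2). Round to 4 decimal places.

w1 = Lv₀ = (7·1 + 4·4 + 6·1; 7·1 + 6·4 + 7·1; 5·1 + 4·4 + 2·1) = (29, 38, 23)
w2 = Lw1 = (7·29 + 4·38 + 6·23; 7·29 + 6·38 + 7·23; 5·29 + 4·38 + 2·23) = (493, 592, 343)
Lw2 = (7877, 9404, 5519)
w2·Lw2 = 493·7877 + 592·9404 + 343·5519 = 11343546; w2·w2 = 493·493 + 592·592 + 343·343 = 711162
λ ≈ 11343546/711162 = 15.9507

15.9507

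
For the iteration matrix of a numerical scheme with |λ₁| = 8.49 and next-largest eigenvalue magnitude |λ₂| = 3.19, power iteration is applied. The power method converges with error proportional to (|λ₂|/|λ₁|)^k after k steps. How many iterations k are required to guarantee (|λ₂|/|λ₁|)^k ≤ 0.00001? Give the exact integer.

12

|λ₂/λ₁| = 3.19/8.49 = 0.37574
Need k ≥ ln(0.00001) / ln(0.37574) = -11.5129 / -0.9789 ≈ 11.761
Smallest integer k satisfying the bound: 12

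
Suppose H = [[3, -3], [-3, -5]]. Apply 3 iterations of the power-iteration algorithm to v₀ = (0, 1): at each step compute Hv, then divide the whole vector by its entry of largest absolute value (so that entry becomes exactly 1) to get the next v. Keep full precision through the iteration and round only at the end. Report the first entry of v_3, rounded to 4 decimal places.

Hv0 = (-3.00000, -5.00000); divide by -5.00000 → v1 = (0.60000, 1.00000)
Hv1 = (-1.20000, -6.80000); divide by -6.80000 → v2 = (0.17647, 1.00000)
Hv2 = (-2.47059, -5.52941); divide by -5.52941 → v3 = (0.44681, 1.00000)
Requested entry of v3: -84/-188 = 0.4468

0.4468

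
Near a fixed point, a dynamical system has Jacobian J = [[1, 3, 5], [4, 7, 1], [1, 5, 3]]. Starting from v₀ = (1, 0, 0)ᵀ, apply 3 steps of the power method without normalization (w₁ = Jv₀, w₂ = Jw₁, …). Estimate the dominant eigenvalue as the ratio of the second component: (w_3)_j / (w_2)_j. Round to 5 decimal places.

w1 = Jv₀ = (1·1 + 3·0 + 5·0; 4·1 + 7·0 + 1·0; 1·1 + 5·0 + 3·0) = (1, 4, 1)
w2 = Jw1 = (1·1 + 3·4 + 5·1; 4·1 + 7·4 + 1·1; 1·1 + 5·4 + 3·1) = (18, 33, 24)
w3 = Jw2 = (237, 327, 255)
Ratio at component: 327 / 33 = 9.90909

9.90909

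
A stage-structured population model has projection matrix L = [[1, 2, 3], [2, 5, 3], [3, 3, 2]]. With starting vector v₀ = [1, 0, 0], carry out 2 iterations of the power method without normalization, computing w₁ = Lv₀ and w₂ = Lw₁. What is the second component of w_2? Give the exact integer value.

21

w1 = Lv₀ = (1·1 + 2·0 + 3·0; 2·1 + 5·0 + 3·0; 3·1 + 3·0 + 2·0) = (1, 2, 3)
w2 = Lw1 = (1·1 + 2·2 + 3·3; 2·1 + 5·2 + 3·3; 3·1 + 3·2 + 2·3) = (14, 21, 15)
The requested component of w2 is 21.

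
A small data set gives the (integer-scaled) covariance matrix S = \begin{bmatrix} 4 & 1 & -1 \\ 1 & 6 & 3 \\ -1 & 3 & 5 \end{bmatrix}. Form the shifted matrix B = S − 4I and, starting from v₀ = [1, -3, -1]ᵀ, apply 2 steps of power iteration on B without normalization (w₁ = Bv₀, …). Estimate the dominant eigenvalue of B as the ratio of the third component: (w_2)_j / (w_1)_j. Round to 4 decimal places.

B = S − 4I has rows (0, 1, -1); (1, 2, 3); (-1, 3, 1)
w1 = Bv₀ = (-2, -8, -11)
w2 = Bw1 = (3, -51, -33)
Ratio: -33/-11 = 3.0000

3.0000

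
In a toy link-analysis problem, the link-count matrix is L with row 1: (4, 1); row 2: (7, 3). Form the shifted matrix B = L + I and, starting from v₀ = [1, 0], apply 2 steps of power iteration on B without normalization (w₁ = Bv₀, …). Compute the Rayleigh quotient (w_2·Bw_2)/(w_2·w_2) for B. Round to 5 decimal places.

B = L + I has rows (5, 1); (7, 4)
w1 = Bv₀ = (5·1 + 1·0; 7·1 + 4·0) = (5, 7)
w2 = Bw1 = (5·5 + 1·7; 7·5 + 4·7) = (32, 63)
Bw2 = (223, 476)
w2·Bw2 = 37124; w2·w2 = 4993; μ ≈ 37124/4993 = 7.43521

μ ≈ 7.43521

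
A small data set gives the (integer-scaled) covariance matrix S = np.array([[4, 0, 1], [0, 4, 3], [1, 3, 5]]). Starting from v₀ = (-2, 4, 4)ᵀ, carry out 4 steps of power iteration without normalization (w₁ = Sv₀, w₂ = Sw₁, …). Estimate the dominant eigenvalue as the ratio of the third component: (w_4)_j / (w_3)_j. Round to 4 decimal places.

w1 = Sv₀ = (4·(-2) + 0·4 + 1·4; 0·(-2) + 4·4 + 3·4; 1·(-2) + 3·4 + 5·4) = (-4, 28, 30)
w2 = Sw1 = (4·(-4) + 0·28 + 1·30; 0·(-4) + 4·28 + 3·30; 1·(-4) + 3·28 + 5·30) = (14, 202, 230)
w3 = Sw2 = (286, 1498, 1770)
w4 = Sw3 = (2914, 11302, 13630)
Ratio at component: 13630 / 1770 = 7.7006

λ ≈ 7.7006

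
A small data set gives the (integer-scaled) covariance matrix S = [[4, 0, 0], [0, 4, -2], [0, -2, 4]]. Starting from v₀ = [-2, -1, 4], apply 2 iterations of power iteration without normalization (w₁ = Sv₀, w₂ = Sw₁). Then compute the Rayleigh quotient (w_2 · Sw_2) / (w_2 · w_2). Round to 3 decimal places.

5.865

w1 = Sv₀ = (-8, -12, 18)
w2 = Sw1 = (-32, -84, 96)
Sw2 = (-128, -528, 552)
w2·Sw2 = (-32)·(-128) + (-84)·(-528) + 96·552 = 101440; w2·w2 = (-32)·(-32) + (-84)·(-84) + 96·96 = 17296
λ ≈ 101440/17296 = 5.865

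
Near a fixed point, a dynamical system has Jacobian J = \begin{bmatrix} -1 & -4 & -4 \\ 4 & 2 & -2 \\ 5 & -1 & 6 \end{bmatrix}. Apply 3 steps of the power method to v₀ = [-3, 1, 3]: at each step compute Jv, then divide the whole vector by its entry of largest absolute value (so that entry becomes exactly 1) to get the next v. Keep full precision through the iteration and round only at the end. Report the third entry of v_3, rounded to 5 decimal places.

Jv0 = (-13.000000, -16.000000, 2.000000); divide by -16.000000 → v1 = (0.812500, 1.000000, -0.125000)
Jv1 = (-4.312500, 5.500000, 2.312500); divide by 5.500000 → v2 = (-0.784091, 1.000000, 0.420455)
Jv2 = (-4.897727, -1.977273, -2.397727); divide by -4.897727 → v3 = (1.000000, 0.403712, 0.489559)
Requested entry of v3: 211/431 = 0.48956

0.48956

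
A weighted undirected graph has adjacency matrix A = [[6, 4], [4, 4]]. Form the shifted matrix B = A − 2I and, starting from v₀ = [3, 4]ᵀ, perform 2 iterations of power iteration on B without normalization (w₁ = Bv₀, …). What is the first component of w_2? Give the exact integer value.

192

B = A − 2I has rows (4, 4); (4, 2)
w1 = Bv₀ = (28, 20)
w2 = Bw1 = (192, 152)
Requested component of w2: 192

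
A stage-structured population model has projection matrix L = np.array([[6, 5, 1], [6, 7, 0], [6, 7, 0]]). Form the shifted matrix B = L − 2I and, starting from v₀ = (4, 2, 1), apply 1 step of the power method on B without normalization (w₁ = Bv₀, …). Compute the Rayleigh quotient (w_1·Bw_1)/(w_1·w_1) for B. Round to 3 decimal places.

9.926

B = L − 2I has rows (4, 5, 1); (6, 5, 0); (6, 7, -2)
w1 = Bv₀ = (27, 34, 36)
Bw1 = (314, 332, 328)
w1·Bw1 = 31574; w1·w1 = 3181; μ ≈ 31574/3181 = 9.926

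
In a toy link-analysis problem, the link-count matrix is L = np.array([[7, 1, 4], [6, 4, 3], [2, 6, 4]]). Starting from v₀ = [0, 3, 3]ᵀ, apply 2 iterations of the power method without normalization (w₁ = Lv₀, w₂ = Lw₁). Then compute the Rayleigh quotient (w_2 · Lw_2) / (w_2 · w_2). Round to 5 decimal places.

w1 = Lv₀ = (7·0 + 1·3 + 4·3; 6·0 + 4·3 + 3·3; 2·0 + 6·3 + 4·3) = (15, 21, 30)
w2 = Lw1 = (7·15 + 1·21 + 4·30; 6·15 + 4·21 + 3·30; 2·15 + 6·21 + 4·30) = (246, 264, 276)
Lw2 = (3090, 3360, 3180)
w2·Lw2 = 246·3090 + 264·3360 + 276·3180 = 2524860; w2·w2 = 246·246 + 264·264 + 276·276 = 206388
λ ≈ 2524860/206388 = 12.23356

12.23356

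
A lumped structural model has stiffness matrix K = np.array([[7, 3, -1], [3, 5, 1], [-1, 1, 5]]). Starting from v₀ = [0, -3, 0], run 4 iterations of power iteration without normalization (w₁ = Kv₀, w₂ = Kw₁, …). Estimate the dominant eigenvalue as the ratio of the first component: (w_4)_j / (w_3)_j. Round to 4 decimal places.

w1 = Kv₀ = (7·0 + 3·(-3) + (-1)·0; 3·0 + 5·(-3) + 1·0; (-1)·0 + 1·(-3) + 5·0) = (-9, -15, -3)
w2 = Kw1 = (7·(-9) + 3·(-15) + (-1)·(-3); 3·(-9) + 5·(-15) + 1·(-3); (-1)·(-9) + 1·(-15) + 5·(-3)) = (-105, -105, -21)
w3 = Kw2 = (-1029, -861, -105)
w4 = Kw3 = (-9681, -7497, -357)
Ratio at component: -9681 / -1029 = 9.4082

9.4082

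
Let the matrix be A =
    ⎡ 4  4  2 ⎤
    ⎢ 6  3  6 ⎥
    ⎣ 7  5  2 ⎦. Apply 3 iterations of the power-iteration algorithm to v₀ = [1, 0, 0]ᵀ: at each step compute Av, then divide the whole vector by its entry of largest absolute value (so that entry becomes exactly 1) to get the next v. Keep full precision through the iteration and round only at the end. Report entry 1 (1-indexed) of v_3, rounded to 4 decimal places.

Av0 = (4.00000, 6.00000, 7.00000); divide by 7.00000 → v1 = (0.57143, 0.85714, 1.00000)
Av1 = (7.71429, 12.00000, 10.28571); divide by 12.00000 → v2 = (0.64286, 1.00000, 0.85714)
Av2 = (8.28571, 12.00000, 11.21429); divide by 12.00000 → v3 = (0.69048, 1.00000, 0.93452)
Requested entry of v3: 696/1008 = 0.6905

0.6905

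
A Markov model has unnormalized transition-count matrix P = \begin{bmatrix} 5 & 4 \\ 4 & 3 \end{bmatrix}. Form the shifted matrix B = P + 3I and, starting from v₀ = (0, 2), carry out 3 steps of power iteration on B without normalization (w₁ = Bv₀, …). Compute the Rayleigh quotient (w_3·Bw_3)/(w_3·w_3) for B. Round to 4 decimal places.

11.1191

B = P + 3I has rows (8, 4); (4, 6)
w1 = Bv₀ = (8·0 + 4·2; 4·0 + 6·2) = (8, 12)
w2 = Bw1 = (8·8 + 4·12; 4·8 + 6·12) = (112, 104)
w3 = Bw2 = (1312, 1072)
Bw3 = (14784, 11680)
w3·Bw3 = 31917568; w3·w3 = 2870528; μ ≈ 31917568/2870528 = 11.1191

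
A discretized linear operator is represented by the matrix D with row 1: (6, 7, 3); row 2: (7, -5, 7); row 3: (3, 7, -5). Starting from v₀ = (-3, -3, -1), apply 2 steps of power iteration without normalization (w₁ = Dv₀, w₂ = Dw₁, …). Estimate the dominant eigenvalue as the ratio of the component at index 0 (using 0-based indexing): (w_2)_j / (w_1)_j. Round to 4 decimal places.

9.9524

w1 = Dv₀ = (6·(-3) + 7·(-3) + 3·(-1); 7·(-3) + (-5)·(-3) + 7·(-1); 3·(-3) + 7·(-3) + (-5)·(-1)) = (-42, -13, -25)
w2 = Dw1 = (6·(-42) + 7·(-13) + 3·(-25); 7·(-42) + (-5)·(-13) + 7·(-25); 3·(-42) + 7·(-13) + (-5)·(-25)) = (-418, -404, -92)
Ratio at component: -418 / -42 = 9.9524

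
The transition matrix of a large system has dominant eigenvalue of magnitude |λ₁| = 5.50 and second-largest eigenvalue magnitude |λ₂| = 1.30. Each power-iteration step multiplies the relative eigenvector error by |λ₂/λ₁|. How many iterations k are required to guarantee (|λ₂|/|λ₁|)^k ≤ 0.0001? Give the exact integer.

7

|λ₂/λ₁| = 1.30/5.50 = 0.23636
Need k ≥ ln(0.0001) / ln(0.23636) = -9.2103 / -1.4424 ≈ 6.385
Smallest integer k satisfying the bound: 7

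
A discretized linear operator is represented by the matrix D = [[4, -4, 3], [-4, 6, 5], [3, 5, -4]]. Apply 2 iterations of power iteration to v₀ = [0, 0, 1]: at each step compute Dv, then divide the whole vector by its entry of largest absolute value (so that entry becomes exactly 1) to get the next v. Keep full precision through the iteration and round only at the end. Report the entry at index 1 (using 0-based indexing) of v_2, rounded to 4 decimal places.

Dv0 = (3.00000, 5.00000, -4.00000); divide by 5.00000 → v1 = (0.60000, 1.00000, -0.80000)
Dv1 = (-4.00000, -0.40000, 10.00000); divide by 10.00000 → v2 = (-0.40000, -0.04000, 1.00000)
Requested entry of v2: -2/50 = -0.0400

-0.0400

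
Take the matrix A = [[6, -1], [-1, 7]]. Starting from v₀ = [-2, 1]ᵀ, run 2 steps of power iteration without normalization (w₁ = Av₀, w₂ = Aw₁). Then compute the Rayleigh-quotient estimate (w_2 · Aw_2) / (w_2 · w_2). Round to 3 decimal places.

λ ≈ 7.424

w1 = Av₀ = (-13, 9)
w2 = Aw1 = (-87, 76)
Aw2 = (-598, 619)
w2·Aw2 = (-87)·(-598) + 76·619 = 99070; w2·w2 = (-87)·(-87) + 76·76 = 13345
λ ≈ 99070/13345 = 7.424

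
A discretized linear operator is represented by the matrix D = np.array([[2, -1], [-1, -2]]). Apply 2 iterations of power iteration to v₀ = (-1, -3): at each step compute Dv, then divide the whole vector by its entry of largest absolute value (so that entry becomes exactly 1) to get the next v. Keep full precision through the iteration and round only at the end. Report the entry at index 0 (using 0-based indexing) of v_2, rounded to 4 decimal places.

0.3333

Dv0 = (1.00000, 7.00000); divide by 7.00000 → v1 = (0.14286, 1.00000)
Dv1 = (-0.71429, -2.14286); divide by -2.14286 → v2 = (0.33333, 1.00000)
Requested entry of v2: -5/-15 = 0.3333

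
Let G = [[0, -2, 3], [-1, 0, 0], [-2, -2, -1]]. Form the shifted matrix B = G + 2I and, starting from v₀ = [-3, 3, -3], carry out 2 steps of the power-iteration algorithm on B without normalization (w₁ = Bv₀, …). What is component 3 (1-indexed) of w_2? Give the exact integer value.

B = G + 2I has rows (2, -2, 3); (-1, 2, 0); (-2, -2, 1)
w1 = Bv₀ = (2·(-3) + (-2)·3 + 3·(-3); (-1)·(-3) + 2·3 + 0·(-3); (-2)·(-3) + (-2)·3 + 1·(-3)) = (-21, 9, -3)
w2 = Bw1 = (2·(-21) + (-2)·9 + 3·(-3); (-1)·(-21) + 2·9 + 0·(-3); (-2)·(-21) + (-2)·9 + 1·(-3)) = (-69, 39, 21)
Requested component of w2: 21

21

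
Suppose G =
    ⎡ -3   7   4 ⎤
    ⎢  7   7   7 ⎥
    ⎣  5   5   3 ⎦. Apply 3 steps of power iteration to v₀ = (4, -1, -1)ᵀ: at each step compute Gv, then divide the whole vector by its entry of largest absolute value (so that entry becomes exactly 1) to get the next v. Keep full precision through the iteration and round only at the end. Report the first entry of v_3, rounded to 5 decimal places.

-0.33606

Gv0 = (-23.000000, 14.000000, 12.000000); divide by -23.000000 → v1 = (1.000000, -0.608696, -0.521739)
Gv1 = (-9.347826, -0.913043, 0.391304); divide by -9.347826 → v2 = (1.000000, 0.097674, -0.041860)
Gv2 = (-2.483721, 7.390698, 5.362791); divide by 7.390698 → v3 = (-0.336060, 1.000000, 0.725614)
Requested entry of v3: -534/1589 = -0.33606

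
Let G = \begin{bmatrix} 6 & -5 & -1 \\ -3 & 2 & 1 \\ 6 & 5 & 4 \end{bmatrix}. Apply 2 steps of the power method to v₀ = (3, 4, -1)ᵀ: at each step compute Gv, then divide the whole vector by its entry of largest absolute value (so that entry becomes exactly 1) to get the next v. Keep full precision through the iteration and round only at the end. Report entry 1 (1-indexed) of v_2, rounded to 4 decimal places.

Gv0 = (-1.00000, -2.00000, 34.00000); divide by 34.00000 → v1 = (-0.02941, -0.05882, 1.00000)
Gv1 = (-0.88235, 0.97059, 3.52941); divide by 3.52941 → v2 = (-0.25000, 0.27500, 1.00000)
Requested entry of v2: -30/120 = -0.2500

-0.2500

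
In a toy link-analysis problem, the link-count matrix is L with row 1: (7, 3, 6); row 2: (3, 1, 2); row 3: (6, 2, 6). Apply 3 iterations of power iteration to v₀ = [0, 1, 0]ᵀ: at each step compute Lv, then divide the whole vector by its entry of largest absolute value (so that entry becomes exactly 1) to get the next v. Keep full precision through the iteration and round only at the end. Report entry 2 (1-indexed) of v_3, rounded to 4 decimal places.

0.3827

Lv0 = (3.00000, 1.00000, 2.00000); divide by 3.00000 → v1 = (1.00000, 0.33333, 0.66667)
Lv1 = (12.00000, 4.66667, 10.66667); divide by 12.00000 → v2 = (1.00000, 0.38889, 0.88889)
Lv2 = (13.50000, 5.16667, 12.11111); divide by 13.50000 → v3 = (1.00000, 0.38272, 0.89712)
Requested entry of v3: 186/486 = 0.3827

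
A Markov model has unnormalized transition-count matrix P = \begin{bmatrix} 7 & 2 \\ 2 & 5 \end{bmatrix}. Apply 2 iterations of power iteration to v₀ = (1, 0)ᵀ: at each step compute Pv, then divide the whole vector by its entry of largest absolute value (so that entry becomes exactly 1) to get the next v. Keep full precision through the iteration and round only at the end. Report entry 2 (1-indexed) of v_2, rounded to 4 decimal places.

0.4528

Pv0 = (7.00000, 2.00000); divide by 7.00000 → v1 = (1.00000, 0.28571)
Pv1 = (7.57143, 3.42857); divide by 7.57143 → v2 = (1.00000, 0.45283)
Requested entry of v2: 24/53 = 0.4528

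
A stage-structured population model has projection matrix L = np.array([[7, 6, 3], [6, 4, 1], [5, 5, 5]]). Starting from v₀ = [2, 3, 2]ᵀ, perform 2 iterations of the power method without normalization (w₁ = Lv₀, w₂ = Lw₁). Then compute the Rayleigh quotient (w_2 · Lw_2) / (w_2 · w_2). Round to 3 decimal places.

λ ≈ 14.002

w1 = Lv₀ = (7·2 + 6·3 + 3·2; 6·2 + 4·3 + 1·2; 5·2 + 5·3 + 5·2) = (38, 26, 35)
w2 = Lw1 = (7·38 + 6·26 + 3·35; 6·38 + 4·26 + 1·35; 5·38 + 5·26 + 5·35) = (527, 367, 495)
Lw2 = (7376, 5125, 6945)
w2·Lw2 = 527·7376 + 367·5125 + 495·6945 = 9205802; w2·w2 = 527·527 + 367·367 + 495·495 = 657443
λ ≈ 9205802/657443 = 14.002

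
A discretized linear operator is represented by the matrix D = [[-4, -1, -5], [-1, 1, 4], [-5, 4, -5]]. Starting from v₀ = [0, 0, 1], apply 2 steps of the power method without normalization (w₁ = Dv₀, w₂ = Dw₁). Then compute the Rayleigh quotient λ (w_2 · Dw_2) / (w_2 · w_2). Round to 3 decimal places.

w1 = Dv₀ = ((-4)·0 + (-1)·0 + (-5)·1; (-1)·0 + 1·0 + 4·1; (-5)·0 + 4·0 + (-5)·1) = (-5, 4, -5)
w2 = Dw1 = ((-4)·(-5) + (-1)·4 + (-5)·(-5); (-1)·(-5) + 1·4 + 4·(-5); (-5)·(-5) + 4·4 + (-5)·(-5)) = (41, -11, 66)
Dw2 = (-483, 212, -579)
w2·Dw2 = 41·(-483) + (-11)·212 + 66·(-579) = -60349; w2·w2 = 41·41 + (-11)·(-11) + 66·66 = 6158
λ ≈ -60349/6158 = -9.800

λ ≈ -9.800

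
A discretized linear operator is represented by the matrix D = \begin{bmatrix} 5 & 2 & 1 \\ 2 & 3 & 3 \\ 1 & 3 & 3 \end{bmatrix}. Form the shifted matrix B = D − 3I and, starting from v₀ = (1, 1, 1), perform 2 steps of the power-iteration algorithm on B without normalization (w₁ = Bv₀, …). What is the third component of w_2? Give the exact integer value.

B = D − 3I has rows (2, 2, 1); (2, 0, 3); (1, 3, 0)
w1 = Bv₀ = (2·1 + 2·1 + 1·1; 2·1 + 0·1 + 3·1; 1·1 + 3·1 + 0·1) = (5, 5, 4)
w2 = Bw1 = (2·5 + 2·5 + 1·4; 2·5 + 0·5 + 3·4; 1·5 + 3·5 + 0·4) = (24, 22, 20)
Requested component of w2: 20

20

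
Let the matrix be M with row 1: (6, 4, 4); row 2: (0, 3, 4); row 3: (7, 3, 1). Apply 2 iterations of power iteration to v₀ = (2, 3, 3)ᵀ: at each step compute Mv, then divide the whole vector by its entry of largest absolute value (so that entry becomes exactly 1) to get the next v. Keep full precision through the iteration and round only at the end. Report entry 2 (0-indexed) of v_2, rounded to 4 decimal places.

Mv0 = (36.00000, 21.00000, 26.00000); divide by 36.00000 → v1 = (1.00000, 0.58333, 0.72222)
Mv1 = (11.22222, 4.63889, 9.47222); divide by 11.22222 → v2 = (1.00000, 0.41337, 0.84406)
Requested entry of v2: 341/404 = 0.8441

0.8441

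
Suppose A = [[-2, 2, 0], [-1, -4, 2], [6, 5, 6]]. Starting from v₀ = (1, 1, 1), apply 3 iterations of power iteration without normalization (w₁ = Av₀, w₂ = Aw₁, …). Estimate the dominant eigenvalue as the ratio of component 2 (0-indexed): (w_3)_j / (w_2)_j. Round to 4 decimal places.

λ ≈ 8.2299

w1 = Av₀ = ((-2)·1 + 2·1 + 0·1; (-1)·1 + (-4)·1 + 2·1; 6·1 + 5·1 + 6·1) = (0, -3, 17)
w2 = Aw1 = ((-2)·0 + 2·(-3) + 0·17; (-1)·0 + (-4)·(-3) + 2·17; 6·0 + 5·(-3) + 6·17) = (-6, 46, 87)
w3 = Aw2 = (104, -4, 716)
Ratio at component: 716 / 87 = 8.2299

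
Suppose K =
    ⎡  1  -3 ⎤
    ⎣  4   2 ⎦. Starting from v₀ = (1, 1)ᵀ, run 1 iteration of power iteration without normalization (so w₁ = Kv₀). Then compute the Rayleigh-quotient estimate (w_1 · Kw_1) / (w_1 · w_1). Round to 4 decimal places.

λ ≈ 1.6000

w1 = Kv₀ = (1·1 + (-3)·1; 4·1 + 2·1) = (-2, 6)
Kw1 = (-20, 4)
w1·Kw1 = (-2)·(-20) + 6·4 = 64; w1·w1 = (-2)·(-2) + 6·6 = 40
λ ≈ 64/40 = 1.6000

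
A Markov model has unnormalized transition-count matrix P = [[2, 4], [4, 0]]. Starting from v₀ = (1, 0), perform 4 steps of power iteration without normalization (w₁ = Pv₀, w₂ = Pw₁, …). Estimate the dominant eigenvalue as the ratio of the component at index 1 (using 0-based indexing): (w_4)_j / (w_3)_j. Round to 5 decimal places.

λ ≈ 3.60000

w1 = Pv₀ = (2·1 + 4·0; 4·1 + 0·0) = (2, 4)
w2 = Pw1 = (2·2 + 4·4; 4·2 + 0·4) = (20, 8)
w3 = Pw2 = (72, 80)
w4 = Pw3 = (464, 288)
Ratio at component: 288 / 80 = 3.60000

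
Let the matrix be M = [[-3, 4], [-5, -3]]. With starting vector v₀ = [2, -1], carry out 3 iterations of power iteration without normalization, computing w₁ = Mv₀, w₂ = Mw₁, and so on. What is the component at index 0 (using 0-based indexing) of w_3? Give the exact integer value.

w1 = Mv₀ = ((-3)·2 + 4·(-1); (-5)·2 + (-3)·(-1)) = (-10, -7)
w2 = Mw1 = ((-3)·(-10) + 4·(-7); (-5)·(-10) + (-3)·(-7)) = (2, 71)
w3 = Mw2 = (278, -223)
The requested component of w3 is 278.

278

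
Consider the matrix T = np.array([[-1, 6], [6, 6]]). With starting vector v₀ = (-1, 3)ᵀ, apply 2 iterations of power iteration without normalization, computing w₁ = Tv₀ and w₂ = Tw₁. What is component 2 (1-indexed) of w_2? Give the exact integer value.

186

w1 = Tv₀ = (19, 12)
w2 = Tw1 = (53, 186)
The requested component of w2 is 186.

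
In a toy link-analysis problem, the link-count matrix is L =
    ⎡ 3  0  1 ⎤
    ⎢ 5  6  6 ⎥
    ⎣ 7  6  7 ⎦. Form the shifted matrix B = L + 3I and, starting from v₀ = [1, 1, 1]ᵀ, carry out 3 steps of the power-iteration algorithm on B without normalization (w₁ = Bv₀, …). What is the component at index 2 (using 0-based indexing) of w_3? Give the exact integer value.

6563

B = L + 3I has rows (6, 0, 1); (5, 9, 6); (7, 6, 10)
w1 = Bv₀ = (6·1 + 0·1 + 1·1; 5·1 + 9·1 + 6·1; 7·1 + 6·1 + 10·1) = (7, 20, 23)
w2 = Bw1 = (6·7 + 0·20 + 1·23; 5·7 + 9·20 + 6·23; 7·7 + 6·20 + 10·23) = (65, 353, 399)
w3 = Bw2 = (789, 5896, 6563)
Requested component of w3: 6563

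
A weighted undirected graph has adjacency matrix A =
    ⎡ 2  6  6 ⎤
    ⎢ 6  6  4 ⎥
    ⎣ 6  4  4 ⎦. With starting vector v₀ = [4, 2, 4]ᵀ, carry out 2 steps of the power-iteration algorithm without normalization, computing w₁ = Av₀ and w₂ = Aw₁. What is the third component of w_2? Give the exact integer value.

664

w1 = Av₀ = (44, 52, 48)
w2 = Aw1 = (688, 768, 664)
The requested component of w2 is 664.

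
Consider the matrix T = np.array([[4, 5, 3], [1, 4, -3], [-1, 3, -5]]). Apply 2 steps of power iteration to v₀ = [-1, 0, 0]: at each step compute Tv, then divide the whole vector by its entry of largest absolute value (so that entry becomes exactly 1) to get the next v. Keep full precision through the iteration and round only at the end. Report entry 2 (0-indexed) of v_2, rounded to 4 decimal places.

0.2222

Tv0 = (-4.00000, -1.00000, 1.00000); divide by -4.00000 → v1 = (1.00000, 0.25000, -0.25000)
Tv1 = (4.50000, 2.75000, 1.00000); divide by 4.50000 → v2 = (1.00000, 0.61111, 0.22222)
Requested entry of v2: -4/-18 = 0.2222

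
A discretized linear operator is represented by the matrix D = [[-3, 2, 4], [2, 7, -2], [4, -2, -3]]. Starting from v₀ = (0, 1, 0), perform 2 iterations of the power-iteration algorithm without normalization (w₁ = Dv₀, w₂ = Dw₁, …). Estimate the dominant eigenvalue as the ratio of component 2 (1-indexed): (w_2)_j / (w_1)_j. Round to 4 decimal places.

w1 = Dv₀ = (2, 7, -2)
w2 = Dw1 = (0, 57, 0)
Ratio at component: 57 / 7 = 8.1429

λ ≈ 8.1429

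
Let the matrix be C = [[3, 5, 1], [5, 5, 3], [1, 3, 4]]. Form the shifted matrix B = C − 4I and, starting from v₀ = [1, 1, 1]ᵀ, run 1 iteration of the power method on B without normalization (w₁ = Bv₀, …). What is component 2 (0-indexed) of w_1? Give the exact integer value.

4

B = C − 4I has rows (-1, 5, 1); (5, 1, 3); (1, 3, 0)
w1 = Bv₀ = (5, 9, 4)
Requested component of w1: 4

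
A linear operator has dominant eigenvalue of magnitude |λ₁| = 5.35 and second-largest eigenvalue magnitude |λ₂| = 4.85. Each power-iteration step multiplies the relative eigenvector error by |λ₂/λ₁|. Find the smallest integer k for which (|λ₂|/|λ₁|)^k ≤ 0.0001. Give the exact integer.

94

|λ₂/λ₁| = 4.85/5.35 = 0.90654
Need k ≥ ln(0.0001) / ln(0.90654) = -9.2103 / -0.0981 ≈ 93.870
Smallest integer k satisfying the bound: 94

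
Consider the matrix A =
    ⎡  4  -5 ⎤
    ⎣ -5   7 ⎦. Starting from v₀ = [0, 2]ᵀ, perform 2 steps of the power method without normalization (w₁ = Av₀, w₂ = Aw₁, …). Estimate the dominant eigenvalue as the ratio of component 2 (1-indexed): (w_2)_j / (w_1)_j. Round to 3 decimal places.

λ ≈ 10.571

w1 = Av₀ = (4·0 + (-5)·2; (-5)·0 + 7·2) = (-10, 14)
w2 = Aw1 = (4·(-10) + (-5)·14; (-5)·(-10) + 7·14) = (-110, 148)
Ratio at component: 148 / 14 = 10.571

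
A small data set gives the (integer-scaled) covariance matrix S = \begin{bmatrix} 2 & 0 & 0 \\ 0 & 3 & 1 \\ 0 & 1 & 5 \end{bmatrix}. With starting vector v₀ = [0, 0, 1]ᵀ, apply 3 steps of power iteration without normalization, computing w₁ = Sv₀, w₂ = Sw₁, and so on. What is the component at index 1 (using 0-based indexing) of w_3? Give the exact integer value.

w1 = Sv₀ = (2·0 + 0·0 + 0·1; 0·0 + 3·0 + 1·1; 0·0 + 1·0 + 5·1) = (0, 1, 5)
w2 = Sw1 = (2·0 + 0·1 + 0·5; 0·0 + 3·1 + 1·5; 0·0 + 1·1 + 5·5) = (0, 8, 26)
w3 = Sw2 = (0, 50, 138)
The requested component of w3 is 50.

50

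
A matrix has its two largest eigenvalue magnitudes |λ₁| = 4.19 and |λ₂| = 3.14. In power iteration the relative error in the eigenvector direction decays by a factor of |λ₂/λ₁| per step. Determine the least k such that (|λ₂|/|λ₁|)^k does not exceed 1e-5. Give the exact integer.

|λ₂/λ₁| = 3.14/4.19 = 0.74940
Need k ≥ ln(1e-5) / ln(0.74940) = -11.5129 / -0.2885 ≈ 39.909
Smallest integer k satisfying the bound: 40

40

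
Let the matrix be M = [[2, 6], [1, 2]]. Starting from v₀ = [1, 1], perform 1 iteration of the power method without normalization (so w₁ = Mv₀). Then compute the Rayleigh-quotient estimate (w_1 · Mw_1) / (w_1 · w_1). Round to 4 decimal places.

w1 = Mv₀ = (2·1 + 6·1; 1·1 + 2·1) = (8, 3)
Mw1 = (34, 14)
w1·Mw1 = 8·34 + 3·14 = 314; w1·w1 = 8·8 + 3·3 = 73
λ ≈ 314/73 = 4.3014

λ ≈ 4.3014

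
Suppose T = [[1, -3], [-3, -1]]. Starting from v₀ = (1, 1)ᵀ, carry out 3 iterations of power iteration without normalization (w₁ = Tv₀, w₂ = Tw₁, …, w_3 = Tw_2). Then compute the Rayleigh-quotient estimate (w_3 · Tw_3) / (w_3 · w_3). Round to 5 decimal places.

-3.00000

w1 = Tv₀ = (1·1 + (-3)·1; (-3)·1 + (-1)·1) = (-2, -4)
w2 = Tw1 = (1·(-2) + (-3)·(-4); (-3)·(-2) + (-1)·(-4)) = (10, 10)
w3 = Tw2 = (-20, -40)
Tw3 = (100, 100)
w3·Tw3 = (-20)·100 + (-40)·100 = -6000; w3·w3 = (-20)·(-20) + (-40)·(-40) = 2000
λ ≈ -6000/2000 = -3.00000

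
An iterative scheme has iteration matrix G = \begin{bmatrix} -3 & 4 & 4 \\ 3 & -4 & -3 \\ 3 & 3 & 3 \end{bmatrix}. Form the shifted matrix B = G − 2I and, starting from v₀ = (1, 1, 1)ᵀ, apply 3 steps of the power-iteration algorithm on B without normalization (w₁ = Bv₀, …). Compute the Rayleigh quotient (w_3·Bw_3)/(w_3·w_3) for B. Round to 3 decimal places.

-8.039

B = G − 2I has rows (-5, 4, 4); (3, -6, -3); (3, 3, 1)
w1 = Bv₀ = ((-5)·1 + 4·1 + 4·1; 3·1 + (-6)·1 + (-3)·1; 3·1 + 3·1 + 1·1) = (3, -6, 7)
w2 = Bw1 = ((-5)·3 + 4·(-6) + 4·7; 3·3 + (-6)·(-6) + (-3)·7; 3·3 + 3·(-6) + 1·7) = (-11, 24, -2)
w3 = Bw2 = (143, -171, 37)
Bw3 = (-1251, 1344, -47)
w3·Bw3 = -410456; w3·w3 = 51059; μ ≈ -410456/51059 = -8.039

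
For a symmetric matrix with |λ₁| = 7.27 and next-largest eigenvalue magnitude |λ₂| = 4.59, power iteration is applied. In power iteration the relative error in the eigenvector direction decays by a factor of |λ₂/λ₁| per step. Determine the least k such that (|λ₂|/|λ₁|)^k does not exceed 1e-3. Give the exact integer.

16

|λ₂/λ₁| = 4.59/7.27 = 0.63136
Need k ≥ ln(1e-3) / ln(0.63136) = -6.9078 / -0.4599 ≈ 15.021
Smallest integer k satisfying the bound: 16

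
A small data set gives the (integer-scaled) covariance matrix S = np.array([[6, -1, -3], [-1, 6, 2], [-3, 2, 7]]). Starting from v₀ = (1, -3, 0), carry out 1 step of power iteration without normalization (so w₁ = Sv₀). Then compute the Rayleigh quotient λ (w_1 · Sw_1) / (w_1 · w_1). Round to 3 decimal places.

9.046

w1 = Sv₀ = (9, -19, -9)
Sw1 = (100, -141, -128)
w1·Sw1 = 9·100 + (-19)·(-141) + (-9)·(-128) = 4731; w1·w1 = 9·9 + (-19)·(-19) + (-9)·(-9) = 523
λ ≈ 4731/523 = 9.046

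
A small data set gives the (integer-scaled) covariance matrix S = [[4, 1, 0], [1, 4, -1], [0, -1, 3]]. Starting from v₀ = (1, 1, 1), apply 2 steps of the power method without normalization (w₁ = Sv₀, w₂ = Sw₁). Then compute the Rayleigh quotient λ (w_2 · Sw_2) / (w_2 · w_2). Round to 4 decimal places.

4.8842

w1 = Sv₀ = (4·1 + 1·1 + 0·1; 1·1 + 4·1 + (-1)·1; 0·1 + (-1)·1 + 3·1) = (5, 4, 2)
w2 = Sw1 = (4·5 + 1·4 + 0·2; 1·5 + 4·4 + (-1)·2; 0·5 + (-1)·4 + 3·2) = (24, 19, 2)
Sw2 = (115, 98, -13)
w2·Sw2 = 24·115 + 19·98 + 2·(-13) = 4596; w2·w2 = 24·24 + 19·19 + 2·2 = 941
λ ≈ 4596/941 = 4.8842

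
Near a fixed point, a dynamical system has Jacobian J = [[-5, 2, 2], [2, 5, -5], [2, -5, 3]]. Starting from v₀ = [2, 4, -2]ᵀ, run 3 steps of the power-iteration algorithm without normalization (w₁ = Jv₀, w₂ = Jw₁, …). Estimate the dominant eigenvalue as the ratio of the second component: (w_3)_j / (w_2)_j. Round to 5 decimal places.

λ ≈ 10.02985

w1 = Jv₀ = (-6, 34, -22)
w2 = Jw1 = (54, 268, -248)
w3 = Jw2 = (-230, 2688, -1976)
Ratio at component: 2688 / 268 = 10.02985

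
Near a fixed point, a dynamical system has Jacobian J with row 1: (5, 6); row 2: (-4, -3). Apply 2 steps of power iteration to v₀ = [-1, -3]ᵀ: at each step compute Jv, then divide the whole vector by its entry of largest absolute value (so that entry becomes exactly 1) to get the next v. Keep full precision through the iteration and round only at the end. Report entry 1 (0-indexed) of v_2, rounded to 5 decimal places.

1.00000

Jv0 = (-23.000000, 13.000000); divide by -23.000000 → v1 = (1.000000, -0.565217)
Jv1 = (1.608696, -2.304348); divide by -2.304348 → v2 = (-0.698113, 1.000000)
Requested entry of v2: 53/53 = 1.00000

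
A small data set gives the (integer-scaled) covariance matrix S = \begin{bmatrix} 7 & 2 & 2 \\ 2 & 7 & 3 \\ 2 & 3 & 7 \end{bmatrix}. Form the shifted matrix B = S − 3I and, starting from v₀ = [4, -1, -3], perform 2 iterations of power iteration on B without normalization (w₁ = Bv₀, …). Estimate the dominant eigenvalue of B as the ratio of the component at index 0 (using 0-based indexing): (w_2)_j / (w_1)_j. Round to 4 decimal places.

1.0000

B = S − 3I has rows (4, 2, 2); (2, 4, 3); (2, 3, 4)
w1 = Bv₀ = (8, -5, -7)
w2 = Bw1 = (8, -25, -27)
Ratio: 8/8 = 1.0000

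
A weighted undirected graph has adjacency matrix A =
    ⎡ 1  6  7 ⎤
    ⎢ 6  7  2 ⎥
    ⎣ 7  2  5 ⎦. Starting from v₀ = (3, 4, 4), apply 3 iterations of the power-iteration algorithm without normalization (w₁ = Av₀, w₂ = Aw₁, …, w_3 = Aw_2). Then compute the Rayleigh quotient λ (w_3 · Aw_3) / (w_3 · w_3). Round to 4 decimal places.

w1 = Av₀ = (1·3 + 6·4 + 7·4; 6·3 + 7·4 + 2·4; 7·3 + 2·4 + 5·4) = (55, 54, 49)
w2 = Aw1 = (1·55 + 6·54 + 7·49; 6·55 + 7·54 + 2·49; 7·55 + 2·54 + 5·49) = (722, 806, 738)
w3 = Aw2 = (10724, 11450, 10356)
Aw3 = (151916, 165206, 149748)
w3·Aw3 = 10724·151916 + 11450·165206 + 10356·149748 = 5071546172; w3·w3 = 10724·10724 + 11450·11450 + 10356·10356 = 353353412
λ ≈ 5071546172/353353412 = 14.3526

λ ≈ 14.3526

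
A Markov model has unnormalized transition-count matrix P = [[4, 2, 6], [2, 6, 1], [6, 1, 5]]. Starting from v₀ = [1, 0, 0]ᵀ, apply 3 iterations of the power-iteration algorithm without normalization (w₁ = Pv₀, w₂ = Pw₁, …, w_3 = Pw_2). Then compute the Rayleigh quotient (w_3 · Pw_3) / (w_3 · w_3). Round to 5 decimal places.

11.34131

w1 = Pv₀ = (4, 2, 6)
w2 = Pw1 = (56, 26, 56)
w3 = Pw2 = (612, 324, 642)
Pw3 = (6948, 3810, 7206)
w3·Pw3 = 612·6948 + 324·3810 + 642·7206 = 10112868; w3·w3 = 612·612 + 324·324 + 642·642 = 891684
λ ≈ 10112868/891684 = 11.34131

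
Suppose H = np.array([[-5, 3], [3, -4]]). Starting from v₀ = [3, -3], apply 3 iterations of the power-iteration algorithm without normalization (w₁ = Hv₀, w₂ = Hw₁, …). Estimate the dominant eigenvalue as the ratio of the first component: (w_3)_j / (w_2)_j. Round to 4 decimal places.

w1 = Hv₀ = ((-5)·3 + 3·(-3); 3·3 + (-4)·(-3)) = (-24, 21)
w2 = Hw1 = ((-5)·(-24) + 3·21; 3·(-24) + (-4)·21) = (183, -156)
w3 = Hw2 = (-1383, 1173)
Ratio at component: -1383 / 183 = -7.5574

λ ≈ -7.5574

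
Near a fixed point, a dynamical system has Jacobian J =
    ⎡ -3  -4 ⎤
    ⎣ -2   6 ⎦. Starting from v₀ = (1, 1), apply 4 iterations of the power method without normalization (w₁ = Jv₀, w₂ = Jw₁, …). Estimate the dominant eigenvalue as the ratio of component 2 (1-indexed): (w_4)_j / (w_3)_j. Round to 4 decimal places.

w1 = Jv₀ = ((-3)·1 + (-4)·1; (-2)·1 + 6·1) = (-7, 4)
w2 = Jw1 = ((-3)·(-7) + (-4)·4; (-2)·(-7) + 6·4) = (5, 38)
w3 = Jw2 = (-167, 218)
w4 = Jw3 = (-371, 1642)
Ratio at component: 1642 / 218 = 7.5321

λ ≈ 7.5321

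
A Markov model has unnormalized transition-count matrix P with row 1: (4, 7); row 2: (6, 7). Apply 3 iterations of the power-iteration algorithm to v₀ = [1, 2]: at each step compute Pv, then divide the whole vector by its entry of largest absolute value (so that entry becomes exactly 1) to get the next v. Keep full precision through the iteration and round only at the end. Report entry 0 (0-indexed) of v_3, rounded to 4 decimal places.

Pv0 = (18.00000, 20.00000); divide by 20.00000 → v1 = (0.90000, 1.00000)
Pv1 = (10.60000, 12.40000); divide by 12.40000 → v2 = (0.85484, 1.00000)
Pv2 = (10.41935, 12.12903); divide by 12.12903 → v3 = (0.85904, 1.00000)
Requested entry of v3: 2584/3008 = 0.8590

0.8590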